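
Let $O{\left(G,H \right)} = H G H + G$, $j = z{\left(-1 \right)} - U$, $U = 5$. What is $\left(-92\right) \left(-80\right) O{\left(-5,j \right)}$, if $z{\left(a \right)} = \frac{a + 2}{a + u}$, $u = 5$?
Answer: $-867100$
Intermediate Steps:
$z{\left(a \right)} = \frac{2 + a}{5 + a}$ ($z{\left(a \right)} = \frac{a + 2}{a + 5} = \frac{2 + a}{5 + a}$)
$j = - \frac{19}{4}$ ($j = \frac{2 - 1}{5 - 1} - 5 = \frac{1}{4} \cdot 1 - 5 = \frac{1}{4} - 5 = - \frac{19}{4} \approx -4.75$)
$O{\left(G,H \right)} = G + G H^{2}$ ($O{\left(G,H \right)} = G H H + G = G H^{2} + G = G + G H^{2}$)
$\left(-92\right) \left(-80\right) O{\left(-5,j \right)} = \left(-92\right) \left(-80\right) \left(- 5 \left(1 + \left(- \frac{19}{4}\right)^{2}\right)\right) = 7360 \left(- 5 \left(1 + \frac{361}{16}\right)\right) = 7360 \left(\left(-5\right) \frac{377}{16}\right) = 7360 \left(- \frac{1885}{16}\right) = -867100$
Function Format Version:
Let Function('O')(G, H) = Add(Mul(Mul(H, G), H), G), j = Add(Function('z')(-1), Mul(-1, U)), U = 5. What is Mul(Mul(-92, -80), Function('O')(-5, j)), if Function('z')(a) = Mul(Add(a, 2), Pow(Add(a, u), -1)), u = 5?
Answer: -867100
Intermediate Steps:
Function('z')(a) = Mul(Pow(Add(5, a), -1), Add(2, a)) (Function('z')(a) = Mul(Add(a, 2), Pow(Add(a, 5), -1)) = Mul(Add(2, a), Pow(Add(5, a), -1)) = Mul(Pow(Add(5, a), -1), Add(2, a)))
j = Rational(-19, 4) (j = Add(Mul(Pow(Add(5, -1), -1), Add(2, -1)), Mul(-1, 5)) = Add(Mul(Pow(4, -1), 1), -5) = Add(Mul(Rational(1, 4), 1), -5) = Add(Rational(1, 4), -5) = Rational(-19, 4) ≈ -4.7500)
Function('O')(G, H) = Add(G, Mul(G, Pow(H, 2))) (Function('O')(G, H) = Add(Mul(Mul(G, H), H), G) = Add(Mul(G, Pow(H, 2)), G) = Add(G, Mul(G, Pow(H, 2))))
Mul(Mul(-92, -80), Function('O')(-5, j)) = Mul(Mul(-92, -80), Mul(-5, Add(1, Pow(Rational(-19, 4), 2)))) = Mul(7360, Mul(-5, Add(1, Rational(361, 16)))) = Mul(7360, Mul(-5, Rational(377, 16))) = Mul(7360, Rational(-1885, 16)) = -867100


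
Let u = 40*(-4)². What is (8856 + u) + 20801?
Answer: 30297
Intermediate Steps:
u = 640 (u = 40*16 = 640)
(8856 + u) + 20801 = (8856 + 640) + 20801 = 9496 + 20801 = 30297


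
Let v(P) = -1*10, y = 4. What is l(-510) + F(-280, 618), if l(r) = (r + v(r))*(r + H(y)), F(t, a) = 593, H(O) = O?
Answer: 263713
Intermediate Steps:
v(P) = -10
l(r) = (-10 + r)*(4 + r) (l(r) = (r - 10)*(r + 4) = (-10 + r)*(4 + r))
l(-510) + F(-280, 618) = (-40 + (-510)**2 - 6*(-510)) + 593 = (-40 + 260100 + 3060) + 593 = 263120 + 593 = 263713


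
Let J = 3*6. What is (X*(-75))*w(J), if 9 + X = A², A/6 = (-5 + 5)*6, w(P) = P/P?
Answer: 675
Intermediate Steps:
J = 18
w(P) = 1
A = 0 (A = 6*((-5 + 5)*6) = 6*(0*6) = 6*0 = 0)
X = -9 (X = -9 + 0² = -9 + 0 = -9)
(X*(-75))*w(J) = -9*(-75)*1 = 675*1 = 675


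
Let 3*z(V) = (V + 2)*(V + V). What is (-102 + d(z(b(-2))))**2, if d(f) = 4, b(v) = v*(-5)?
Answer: 9604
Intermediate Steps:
b(v) = -5*v
z(V) = 2*V*(2 + V)/3 (z(V) = ((V + 2)*(V + V))/3 = ((2 + V)*(2*V))/3 = (2*V*(2 + V))/3 = 2*V*(2 + V)/3)
(-102 + d(z(b(-2))))**2 = (-102 + 4)**2 = (-98)**2 = 9604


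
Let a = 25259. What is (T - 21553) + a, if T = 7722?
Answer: 11428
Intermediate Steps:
(T - 21553) + a = (7722 - 21553) + 25259 = -13831 + 25259 = 11428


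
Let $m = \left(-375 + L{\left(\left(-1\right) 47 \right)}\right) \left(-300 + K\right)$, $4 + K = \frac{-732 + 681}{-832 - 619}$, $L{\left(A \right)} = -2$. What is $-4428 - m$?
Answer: $- \frac{172702009}{1451} \approx -1.1902 \cdot 10^{5}$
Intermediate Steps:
$K = - \frac{5753}{1451}$ ($K = -4 + \frac{-732 + 681}{-832 - 619} = -4 - \frac{51}{-1451} = -4 - - \frac{51}{1451} = -4 + \frac{51}{1451} = - \frac{5753}{1451} \approx -3.9649$)
$m = \frac{166276981}{1451}$ ($m = \left(-375 - 2\right) \left(-300 - \frac{5753}{1451}\right) = \left(-377\right) \left(- \frac{441053}{1451}\right) = \frac{166276981}{1451} \approx 1.1459 \cdot 10^{5}$)
$-4428 - m = -4428 - \frac{166276981}{1451} = - \frac{172702009}{1451}$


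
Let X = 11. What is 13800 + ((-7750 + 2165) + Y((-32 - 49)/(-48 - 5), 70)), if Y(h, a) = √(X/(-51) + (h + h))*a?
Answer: 8215 + 70*√20756337/2703 ≈ 8333.0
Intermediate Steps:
Y(h, a) = a*√(-11/51 + 2*h) (Y(h, a) = √(11/(-51) + (h + h))*a = √(11*(-1/51) + 2*h)*a = √(-11/51 + 2*h)*a = a*√(-11/51 + 2*h))
13800 + ((-7750 + 2165) + Y((-32 - 49)/(-48 - 5), 70)) = 13800 + ((-7750 + 2165) + (1/51)*70*√(-561 + 5202*((-32 - 49)/(-48 - 5)))) = 13800 + (-5585 + (1/51)*70*√(-561 + 5202*(-81/(-53)))) = 13800 + (-5585 + (1/51)*70*√(-561 + 5202*(-81*(-1/53)))) = 13800 + (-5585 + (1/51)*70*√(-561 + 5202*(81/53))) = 13800 + (-5585 + (1/51)*70*√(-561 + 421362/53)) = 13800 + (-5585 + (1/51)*70*√(391629/53)) = 13800 + (-5585 + (1/51)*70*(√20756337/53)) = 13800 + (-5585 + 70*√20756337/2703) = 8215 + 70*√20756337/2703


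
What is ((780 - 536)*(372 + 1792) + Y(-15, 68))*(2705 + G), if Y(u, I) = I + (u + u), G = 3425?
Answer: 3236971020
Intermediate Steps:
Y(u, I) = I + 2*u
((780 - 536)*(372 + 1792) + Y(-15, 68))*(2705 + G) = ((780 - 536)*(372 + 1792) + (68 + 2*(-15)))*(2705 + 3425) = (244*2164 + (68 - 30))*6130 = (528016 + 38)*6130 = 528054*6130 = 3236971020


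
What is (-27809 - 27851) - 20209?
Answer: -75869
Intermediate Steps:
(-27809 - 27851) - 20209 = -55660 - 20209 = -75869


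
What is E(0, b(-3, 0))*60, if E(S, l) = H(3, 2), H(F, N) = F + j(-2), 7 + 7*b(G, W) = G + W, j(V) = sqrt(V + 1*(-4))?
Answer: 180 + 60*I*sqrt(6) ≈ 180.0 + 146.97*I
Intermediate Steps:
j(V) = sqrt(-4 + V) (j(V) = sqrt(V - 4) = sqrt(-4 + V))
b(G, W) = -1 + G/7 + W/7 (b(G, W) = -1 + (G + W)/7 = -1 + (G/7 + W/7) = -1 + G/7 + W/7)
H(F, N) = F + I*sqrt(6) (H(F, N) = F + sqrt(-4 - 2) = F + sqrt(-6) = F + I*sqrt(6))
E(S, l) = 3 + I*sqrt(6)
E(0, b(-3, 0))*60 = (3 + I*sqrt(6))*60 = 180 + 60*I*sqrt(6)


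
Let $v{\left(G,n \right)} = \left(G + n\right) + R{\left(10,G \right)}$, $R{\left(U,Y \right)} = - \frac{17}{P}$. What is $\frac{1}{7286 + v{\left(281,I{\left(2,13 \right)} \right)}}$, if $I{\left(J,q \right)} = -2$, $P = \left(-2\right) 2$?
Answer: $\frac{4}{30277} \approx 0.00013211$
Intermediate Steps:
$P = -4$
$R{\left(U,Y \right)} = \frac{17}{4}$ ($R{\left(U,Y \right)} = - \frac{17}{-4} = \left(-17\right) \left(- \frac{1}{4}\right) = \frac{17}{4}$)
$v{\left(G,n \right)} = \frac{17}{4} + G + n$ ($v{\left(G,n \right)} = \left(G + n\right) + \frac{17}{4} = \frac{17}{4} + G + n$)
$\frac{1}{7286 + v{\left(281,I{\left(2,13 \right)} \right)}} = \frac{1}{7286 + \left(\frac{17}{4} + 281 - 2\right)} = \frac{1}{7286 + \frac{1133}{4}} = \frac{1}{\frac{30277}{4}} = \frac{4}{30277}$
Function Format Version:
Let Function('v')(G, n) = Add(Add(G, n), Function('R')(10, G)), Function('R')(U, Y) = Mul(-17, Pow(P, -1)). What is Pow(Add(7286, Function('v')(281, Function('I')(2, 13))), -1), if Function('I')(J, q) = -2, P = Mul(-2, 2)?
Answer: Rational(4, 30277) ≈ 0.00013211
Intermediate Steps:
P = -4
Function('R')(U, Y) = Rational(17, 4) (Function('R')(U, Y) = Mul(-17, Pow(-4, -1)) = Mul(-17, Rational(-1, 4)) = Rational(17, 4))
Function('v')(G, n) = Add(Rational(17, 4), G, n) (Function('v')(G, n) = Add(Add(G, n), Rational(17, 4)) = Add(Rational(17, 4), G, n))
Pow(Add(7286, Function('v')(281, Function('I')(2, 13))), -1) = Pow(Add(7286, Add(Rational(17, 4), 281, -2)), -1) = Pow(Add(7286, Rational(1133, 4)), -1) = Pow(Rational(30277, 4), -1) = Rational(4, 30277)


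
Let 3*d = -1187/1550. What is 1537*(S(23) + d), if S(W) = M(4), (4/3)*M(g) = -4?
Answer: -23265569/4650 ≈ -5003.4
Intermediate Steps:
M(g) = -3 (M(g) = (3/4)*(-4) = -3)
S(W) = -3
d = -1187/4650 (d = (-1187/1550)/3 = (-1187*1/1550)/3 = (1/3)*(-1187/1550) = -1187/4650 ≈ -0.25527)
1537*(S(23) + d) = 1537*(-3 - 1187/4650) = 1537*(-15137/4650) = -23265569/4650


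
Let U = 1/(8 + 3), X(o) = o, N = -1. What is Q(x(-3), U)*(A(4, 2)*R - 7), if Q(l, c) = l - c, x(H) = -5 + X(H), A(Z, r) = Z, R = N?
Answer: 89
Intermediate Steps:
R = -1
U = 1/11 ≈ 0.090909
x(H) = -5 + H
Q(x(-3), U)*(A(4, 2)*R - 7) = ((-5 - 3) - 1*1/11)*(4*(-1) - 7) = (-8 - 1/11)*(-4 - 7) = -89/11*(-11) = 89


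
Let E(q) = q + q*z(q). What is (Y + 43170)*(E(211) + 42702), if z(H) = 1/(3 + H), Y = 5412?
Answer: 223078657563/107 ≈ 2.0848e+9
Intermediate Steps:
E(q) = q + q/(3 + q)
(Y + 43170)*(E(211) + 42702) = (5412 + 43170)*(211*(4 + 211)/(3 + 211) + 42702) = 48582*(211*215/214 + 42702) = 48582*(211*(1/214)*215 + 42702) = 48582*(45365/214 + 42702) = 48582*(9183593/214) = 223078657563/107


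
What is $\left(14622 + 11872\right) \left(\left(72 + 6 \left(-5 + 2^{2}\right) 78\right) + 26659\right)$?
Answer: $695811922$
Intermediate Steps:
$\left(14622 + 11872\right) \left(\left(72 + 6 \left(-5 + 2^{2}\right) 78\right) + 26659\right) = 26494 \left(\left(72 + 6 \left(-5 + 4\right) 78\right) + 26659\right) = 26494 \left(\left(72 + 6 \left(-1\right) 78\right) + 26659\right) = 26494 \left(\left(72 - 468\right) + 26659\right) = 26494 \left(-396 + 26659\right) = 26494 \cdot 26263 = 695811922$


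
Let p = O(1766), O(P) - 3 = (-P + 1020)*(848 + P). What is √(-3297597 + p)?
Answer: I*√5247638 ≈ 2290.8*I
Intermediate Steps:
O(P) = 3 + (848 + P)*(1020 - P) (O(P) = 3 + (-P + 1020)*(848 + P) = 3 + (1020 - P)*(848 + P) = 3 + (848 + P)*(1020 - P))
p = -1950041 (p = 864963 - 1*1766² + 172*1766 = 864963 - 1*3118756 + 303752 = 864963 - 3118756 + 303752 = -1950041)
√(-3297597 + p) = √(-3297597 - 1950041) = √(-5247638) = I*√5247638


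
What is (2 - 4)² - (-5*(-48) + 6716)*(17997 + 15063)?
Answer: -229965356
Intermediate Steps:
(2 - 4)² - (-5*(-48) + 6716)*(17997 + 15063) = (-2)² - (240 + 6716)*33060 = 4 - 6956*33060 = 4 - 1*229965360 = 4 - 229965360 = -229965356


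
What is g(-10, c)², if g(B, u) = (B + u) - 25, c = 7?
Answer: 784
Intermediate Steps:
g(B, u) = -25 + B + u
g(-10, c)² = (-25 - 10 + 7)² = (-28)² = 784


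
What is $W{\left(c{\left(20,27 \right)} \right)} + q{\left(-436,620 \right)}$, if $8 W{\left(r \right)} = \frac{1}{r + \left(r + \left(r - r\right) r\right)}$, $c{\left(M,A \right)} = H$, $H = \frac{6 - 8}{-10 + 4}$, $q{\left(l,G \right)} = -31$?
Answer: $- \frac{493}{16} \approx -30.813$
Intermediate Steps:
$H = \frac{1}{3}$ ($H = - \frac{2}{-6} = \left(-2\right) \left(- \frac{1}{6}\right) = \frac{1}{3} \approx 0.33333$)
$c{\left(M,A \right)} = \frac{1}{3}$
$W{\left(r \right)} = \frac{1}{16 r}$ ($W{\left(r \right)} = \frac{1}{8 \left(r + \left(r + \left(r - r\right) r\right)\right)} = \frac{1}{8 \left(r + \left(r + 0 r\right)\right)} = \frac{1}{8 \left(r + \left(r + 0\right)\right)} = \frac{1}{8 \left(r + r\right)} = \frac{1}{8 \cdot 2 r} = \frac{\frac{1}{2} \frac{1}{r}}{8} = \frac{1}{16 r}$)
$W{\left(c{\left(20,27 \right)} \right)} + q{\left(-436,620 \right)} = \frac{\frac{1}{\frac{1}{3}}}{16} - 31 = \frac{1}{16} \cdot 3 - 31 = \frac{3}{16} - 31 = - \frac{493}{16}$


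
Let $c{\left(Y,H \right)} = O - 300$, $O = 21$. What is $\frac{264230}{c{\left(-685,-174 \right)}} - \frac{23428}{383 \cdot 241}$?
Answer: $- \frac{24395758102}{25752537} \approx -947.31$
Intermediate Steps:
$c{\left(Y,H \right)} = -279$ ($c{\left(Y,H \right)} = 21 - 300 = -279$)
$\frac{264230}{c{\left(-685,-174 \right)}} - \frac{23428}{383 \cdot 241} = \frac{264230}{-279} - \frac{23428}{383 \cdot 241} = 264230 \left(- \frac{1}{279}\right) - \frac{23428}{92303} = - \frac{264230}{279} - \frac{23428}{92303} = - \frac{24395758102}{25752537}$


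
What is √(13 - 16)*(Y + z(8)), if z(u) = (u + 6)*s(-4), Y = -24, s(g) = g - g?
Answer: -24*I*√3 ≈ -41.569*I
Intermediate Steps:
s(g) = 0
z(u) = 0 (z(u) = (u + 6)*0 = (6 + u)*0 = 0)
√(13 - 16)*(Y + z(8)) = √(13 - 16)*(-24 + 0) = √(-3)*(-24) = (I*√3)*(-24) = -24*I*√3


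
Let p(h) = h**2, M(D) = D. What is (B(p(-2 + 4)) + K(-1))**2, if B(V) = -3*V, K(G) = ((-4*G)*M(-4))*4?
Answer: 5776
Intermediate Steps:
K(G) = 64*G (K(G) = (-4*G*(-4))*4 = (16*G)*4 = 64*G)
(B(p(-2 + 4)) + K(-1))**2 = (-3*(-2 + 4)**2 + 64*(-1))**2 = (-3*2**2 - 64)**2 = (-3*4 - 64)**2 = (-12 - 64)**2 = (-76)**2 = 5776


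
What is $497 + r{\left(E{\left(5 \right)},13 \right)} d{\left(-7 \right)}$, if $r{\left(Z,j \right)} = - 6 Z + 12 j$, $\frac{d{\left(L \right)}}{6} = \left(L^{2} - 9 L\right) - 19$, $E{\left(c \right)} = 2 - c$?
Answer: $97589$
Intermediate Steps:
$d{\left(L \right)} = -114 - 54 L + 6 L^{2}$ ($d{\left(L \right)} = 6 \left(\left(L^{2} - 9 L\right) - 19\right) = 6 \left(-19 + L^{2} - 9 L\right) = -114 - 54 L + 6 L^{2}$)
$497 + r{\left(E{\left(5 \right)},13 \right)} d{\left(-7 \right)} = 497 + \left(- 6 \left(2 - 5\right) + 12 \cdot 13\right) \left(-114 - -378 + 6 \left(-7\right)^{2}\right) = 497 + \left(- 6 \left(2 - 5\right) + 156\right) \left(-114 + 378 + 6 \cdot 49\right) = 497 + \left(\left(-6\right) \left(-3\right) + 156\right) \left(-114 + 378 + 294\right) = 497 + \left(18 + 156\right) 558 = 497 + 174 \cdot 558 = 497 + 97092 = 97589$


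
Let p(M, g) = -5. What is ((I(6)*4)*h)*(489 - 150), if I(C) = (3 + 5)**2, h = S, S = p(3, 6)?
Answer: -433920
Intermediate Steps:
S = -5
h = -5
I(C) = 64 (I(C) = 8**2 = 64)
((I(6)*4)*h)*(489 - 150) = ((64*4)*(-5))*(489 - 150) = (256*(-5))*339 = -1280*339 = -433920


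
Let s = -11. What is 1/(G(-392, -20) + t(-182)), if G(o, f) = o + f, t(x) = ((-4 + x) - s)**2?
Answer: 1/30213 ≈ 3.3098e-5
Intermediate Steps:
t(x) = (7 + x)**2 (t(x) = ((-4 + x) - 1*(-11))**2 = ((-4 + x) + 11)**2 = (7 + x)**2)
G(o, f) = f + o
1/(G(-392, -20) + t(-182)) = 1/((-20 - 392) + (7 - 182)**2) = 1/(-412 + (-175)**2) = 1/(-412 + 30625) = 1/30213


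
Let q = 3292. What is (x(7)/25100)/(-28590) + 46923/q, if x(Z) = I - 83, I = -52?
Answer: 561206125857/39372813800 ≈ 14.254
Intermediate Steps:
x(Z) = -135 (x(Z) = -52 - 83 = -135)
(x(7)/25100)/(-28590) + 46923/q = -135/25100/(-28590) + 46923/3292 = -135*1/25100*(-1/28590) + 46923*(1/3292) = -27/5020*(-1/28590) + 46923/3292 = 9/47840600 + 46923/3292 = 561206125857/39372813800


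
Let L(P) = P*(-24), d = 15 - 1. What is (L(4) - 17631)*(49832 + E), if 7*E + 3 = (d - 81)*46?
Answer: -6128915253/7 ≈ -8.7556e+8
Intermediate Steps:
d = 14
E = -3085/7 (E = -3/7 + ((14 - 81)*46)/7 = -3/7 + (-67*46)/7 = -3/7 + (1/7)*(-3082) = -3/7 - 3082/7 = -3085/7 ≈ -440.71)
L(P) = -24*P
(L(4) - 17631)*(49832 + E) = (-24*4 - 17631)*(49832 - 3085/7) = (-96 - 17631)*(345739/7) = -17727*345739/7 = -6128915253/7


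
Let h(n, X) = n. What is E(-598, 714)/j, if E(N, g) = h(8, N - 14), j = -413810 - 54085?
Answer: -8/467895 ≈ -1.7098e-5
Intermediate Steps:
j = -467895
E(N, g) = 8
E(-598, 714)/j = 8/(-467895) = 8*(-1/467895) = -8/467895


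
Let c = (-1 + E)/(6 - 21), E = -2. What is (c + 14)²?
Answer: 5041/25 ≈ 201.64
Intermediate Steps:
c = ⅕ (c = (-1 - 2)/(6 - 21) = -3/(-15) = -3*(-1/15) = ⅕ ≈ 0.20000)
(c + 14)² = (⅕ + 14)² = (71/5)² = 5041/25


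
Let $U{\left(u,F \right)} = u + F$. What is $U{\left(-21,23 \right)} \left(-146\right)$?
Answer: $-292$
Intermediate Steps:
$U{\left(u,F \right)} = F + u$
$U{\left(-21,23 \right)} \left(-146\right) = \left(23 - 21\right) \left(-146\right) = 2 \left(-146\right) = -292$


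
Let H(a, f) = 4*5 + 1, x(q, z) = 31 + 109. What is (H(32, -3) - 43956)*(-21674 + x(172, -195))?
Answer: 946096290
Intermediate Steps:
x(q, z) = 140
H(a, f) = 21 (H(a, f) = 20 + 1 = 21)
(H(32, -3) - 43956)*(-21674 + x(172, -195)) = (21 - 43956)*(-21674 + 140) = -43935*(-21534) = 946096290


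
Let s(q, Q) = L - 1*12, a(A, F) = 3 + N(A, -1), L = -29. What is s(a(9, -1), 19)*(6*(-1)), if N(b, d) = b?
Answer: 246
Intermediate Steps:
a(A, F) = 3 + A
s(q, Q) = -41 (s(q, Q) = -29 - 1*12 = -29 - 12 = -41)
s(a(9, -1), 19)*(6*(-1)) = -246*(-1) = -41*(-6) = 246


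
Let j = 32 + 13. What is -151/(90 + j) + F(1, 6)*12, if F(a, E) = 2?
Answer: 3089/135 ≈ 22.881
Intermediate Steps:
j = 45
-151/(90 + j) + F(1, 6)*12 = -151/(90 + 45) + 2*12 = -151/135 + 24 = 3089/135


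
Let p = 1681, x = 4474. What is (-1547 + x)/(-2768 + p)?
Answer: -2927/1087 ≈ -2.6927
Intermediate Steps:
(-1547 + x)/(-2768 + p) = (-1547 + 4474)/(-2768 + 1681) = 2927/(-1087) = 2927*(-1/1087) = -2927/1087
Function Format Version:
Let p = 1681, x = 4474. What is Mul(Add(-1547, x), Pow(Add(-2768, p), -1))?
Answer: Rational(-2927, 1087) ≈ -2.6927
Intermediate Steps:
Mul(Add(-1547, x), Pow(Add(-2768, p), -1)) = Mul(Add(-1547, 4474), Pow(Add(-2768, 1681), -1)) = Mul(2927, Pow(-1087, -1)) = Mul(2927, Rational(-1, 1087)) = Rational(-2927, 1087)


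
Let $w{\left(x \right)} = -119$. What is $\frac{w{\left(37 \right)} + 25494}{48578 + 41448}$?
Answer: $\frac{25375}{90026} \approx 0.28186$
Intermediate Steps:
$\frac{w{\left(37 \right)} + 25494}{48578 + 41448} = \frac{-119 + 25494}{48578 + 41448} = \frac{25375}{90026}$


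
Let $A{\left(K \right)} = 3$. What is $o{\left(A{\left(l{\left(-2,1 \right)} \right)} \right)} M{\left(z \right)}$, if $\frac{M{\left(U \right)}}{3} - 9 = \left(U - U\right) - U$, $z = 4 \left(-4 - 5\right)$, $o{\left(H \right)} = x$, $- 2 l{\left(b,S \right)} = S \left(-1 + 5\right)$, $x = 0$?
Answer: $0$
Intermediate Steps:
$l{\left(b,S \right)} = - 2 S$ ($l{\left(b,S \right)} = - \frac{S \left(-1 + 5\right)}{2} = - \frac{S 4}{2} = - \frac{4 S}{2} = - 2 S$)
$o{\left(H \right)} = 0$
$z = -36$ ($z = 4 \left(-9\right) = -36$)
$M{\left(U \right)} = 27 - 3 U$ ($M{\left(U \right)} = 27 + 3 \left(\left(U - U\right) - U\right) = 27 + 3 \left(0 - U\right) = 27 + 3 \left(- U\right) = 27 - 3 U$)
$o{\left(A{\left(l{\left(-2,1 \right)} \right)} \right)} M{\left(z \right)} = 0 \left(27 - -108\right) = 0 \left(27 + 108\right) = 0 \cdot 135 = 0$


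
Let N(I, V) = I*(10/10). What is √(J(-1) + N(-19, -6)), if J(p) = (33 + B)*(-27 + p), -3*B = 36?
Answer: I*√607 ≈ 24.637*I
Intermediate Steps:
B = -12 (B = -⅓*36 = -12)
N(I, V) = I (N(I, V) = I*(10*(⅒)) = I*1 = I)
J(p) = -567 + 21*p (J(p) = (33 - 12)*(-27 + p) = 21*(-27 + p) = -567 + 21*p)
√(J(-1) + N(-19, -6)) = √((-567 + 21*(-1)) - 19) = √((-567 - 21) - 19) = √(-588 - 19) = √(-607) = I*√607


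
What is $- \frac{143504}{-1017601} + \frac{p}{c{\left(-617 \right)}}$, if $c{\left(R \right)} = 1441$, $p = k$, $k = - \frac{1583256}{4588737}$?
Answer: $\frac{315763474676904}{2242918113889739} \approx 0.14078$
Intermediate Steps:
$k = - \frac{527752}{1529579}$ ($k = \left(-1583256\right) \frac{1}{4588737} = - \frac{527752}{1529579} \approx -0.34503$)
$p = - \frac{527752}{1529579} \approx -0.34503$
$- \frac{143504}{-1017601} + \frac{p}{c{\left(-617 \right)}} = - \frac{143504}{-1017601} - \frac{527752}{1529579 \cdot 1441} = \left(-143504\right) \left(- \frac{1}{1017601}\right) - \frac{527752}{2204123339} = \frac{143504}{1017601} - \frac{527752}{2204123339} = \frac{315763474676904}{2242918113889739}$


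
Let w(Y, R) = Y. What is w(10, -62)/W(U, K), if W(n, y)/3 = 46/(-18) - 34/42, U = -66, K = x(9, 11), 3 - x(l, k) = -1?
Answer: -105/106 ≈ -0.99057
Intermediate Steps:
x(l, k) = 4 (x(l, k) = 3 - 1*(-1) = 3 + 1 = 4)
K = 4
W(n, y) = -212/21 (W(n, y) = 3*(46/(-18) - 34/42) = 3*(46*(-1/18) - 34*1/42) = 3*(-23/9 - 17/21) = 3*(-212/63) = -212/21)
w(10, -62)/W(U, K) = 10/(-212/21) = 10*(-21/212) = -105/106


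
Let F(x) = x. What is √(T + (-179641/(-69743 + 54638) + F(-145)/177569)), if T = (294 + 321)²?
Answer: √2721069555677383014762105/2682179745 ≈ 615.01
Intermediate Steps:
T = 378225 (T = 615² = 378225)
√(T + (-179641/(-69743 + 54638) + F(-145)/177569)) = √(378225 + (-179641/(-69743 + 54638) - 145/177569)) = √(378225 + (-179641/(-15105) - 145*1/177569)) = √(378225 + (-179641*(-1/15105) - 145/177569)) = √(378225 + (179641/15105 - 145/177569)) = √(378225 + 31896482504/2682179745) = √(1014499330535129/2682179745) = √2721069555677383014762105/2682179745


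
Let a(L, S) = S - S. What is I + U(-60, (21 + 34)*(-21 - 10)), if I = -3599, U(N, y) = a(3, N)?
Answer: -3599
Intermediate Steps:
a(L, S) = 0
U(N, y) = 0
I + U(-60, (21 + 34)*(-21 - 10)) = -3599 + 0 = -3599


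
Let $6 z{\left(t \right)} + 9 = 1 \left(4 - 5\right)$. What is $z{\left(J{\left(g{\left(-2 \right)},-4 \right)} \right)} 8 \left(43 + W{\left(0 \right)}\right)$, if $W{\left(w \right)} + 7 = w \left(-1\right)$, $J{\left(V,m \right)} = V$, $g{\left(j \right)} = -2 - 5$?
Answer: $-480$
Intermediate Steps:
$g{\left(j \right)} = -7$ ($g{\left(j \right)} = -2 - 5 = -7$)
$W{\left(w \right)} = -7 - w$ ($W{\left(w \right)} = -7 + w \left(-1\right) = -7 - w$)
$z{\left(t \right)} = - \frac{5}{3}$ ($z{\left(t \right)} = - \frac{3}{2} + \frac{1 \left(4 - 5\right)}{6} = - \frac{3}{2} + \frac{1 \left(-1\right)}{6} = - \frac{3}{2} + \frac{1}{6} \left(-1\right) = - \frac{3}{2} - \frac{1}{6} = - \frac{5}{3}$)
$z{\left(J{\left(g{\left(-2 \right)},-4 \right)} \right)} 8 \left(43 + W{\left(0 \right)}\right) = \left(- \frac{5}{3}\right) 8 \left(43 - 7\right) = - \frac{40 \left(43 + \left(-7 + 0\right)\right)}{3} = - \frac{40 \left(43 - 7\right)}{3} = \left(- \frac{40}{3}\right) 36 = -480$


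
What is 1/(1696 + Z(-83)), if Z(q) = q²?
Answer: 1/8585 ≈ 0.00011648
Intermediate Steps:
1/(1696 + Z(-83)) = 1/(1696 + (-83)²) = 1/(1696 + 6889) = 1/8585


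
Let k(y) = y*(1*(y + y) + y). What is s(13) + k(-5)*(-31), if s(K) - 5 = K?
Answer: -2307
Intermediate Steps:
s(K) = 5 + K
k(y) = 3*y² (k(y) = y*(1*(2*y) + y) = y*(2*y + y) = y*(3*y) = 3*y²)
s(13) + k(-5)*(-31) = (5 + 13) + (3*(-5)²)*(-31) = 18 + (3*25)*(-31) = 18 + 75*(-31) = 18 - 2325 = -2307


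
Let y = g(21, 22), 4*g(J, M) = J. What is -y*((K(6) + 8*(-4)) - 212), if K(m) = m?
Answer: 2499/2 ≈ 1249.5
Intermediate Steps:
g(J, M) = J/4
y = 21/4 (y = (1/4)*21 = 21/4 ≈ 5.2500)
-y*((K(6) + 8*(-4)) - 212) = -21*((6 + 8*(-4)) - 212)/4 = -21*((6 - 32) - 212)/4 = -21*(-26 - 212)/4 = -21*(-238)/4 = -1*(-2499/2) = 2499/2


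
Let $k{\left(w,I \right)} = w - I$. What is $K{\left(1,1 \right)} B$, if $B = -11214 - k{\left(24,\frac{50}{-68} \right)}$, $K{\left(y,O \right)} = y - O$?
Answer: $0$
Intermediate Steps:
$B = - \frac{382117}{34}$ ($B = -11214 - \left(24 - \frac{50}{-68}\right) = -11214 - \left(24 - 50 \left(- \frac{1}{68}\right)\right) = -11214 - \left(24 - - \frac{25}{34}\right) = -11214 - \left(24 + \frac{25}{34}\right) = -11214 - \frac{841}{34} = - \frac{382117}{34} \approx -11239.0$)
$K{\left(1,1 \right)} B = \left(1 - 1\right) \left(- \frac{382117}{34}\right) = 0 \left(- \frac{382117}{34}\right) = 0$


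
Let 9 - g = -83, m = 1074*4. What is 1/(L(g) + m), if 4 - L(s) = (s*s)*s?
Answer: -1/774388 ≈ -1.2913e-6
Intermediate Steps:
m = 4296
g = 92 (g = 9 - 1*(-83) = 9 + 83 = 92)
L(s) = 4 - s**3 (L(s) = 4 - s*s*s = 4 - s**2*s = 4 - s**3)
1/(L(g) + m) = 1/((4 - 1*92**3) + 4296) = 1/((4 - 1*778688) + 4296) = 1/((4 - 778688) + 4296) = 1/(-778684 + 4296) = 1/(-774388) = -1/774388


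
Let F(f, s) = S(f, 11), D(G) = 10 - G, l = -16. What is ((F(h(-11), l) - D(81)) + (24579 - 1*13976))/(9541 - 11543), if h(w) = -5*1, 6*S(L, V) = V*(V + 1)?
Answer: -764/143 ≈ -5.3427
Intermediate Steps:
S(L, V) = V*(1 + V)/6 (S(L, V) = (V*(V + 1))/6 = (V*(1 + V))/6 = V*(1 + V)/6)
h(w) = -5
F(f, s) = 22 (F(f, s) = (1/6)*11*(1 + 11) = (1/6)*11*12 = 22)
((F(h(-11), l) - D(81)) + (24579 - 1*13976))/(9541 - 11543) = ((22 - (10 - 1*81)) + (24579 - 1*13976))/(9541 - 11543) = ((22 - (10 - 81)) + (24579 - 13976))/(-2002) = ((22 - 1*(-71)) + 10603)*(-1/2002) = ((22 + 71) + 10603)*(-1/2002) = (93 + 10603)*(-1/2002) = 10696*(-1/2002) = -764/143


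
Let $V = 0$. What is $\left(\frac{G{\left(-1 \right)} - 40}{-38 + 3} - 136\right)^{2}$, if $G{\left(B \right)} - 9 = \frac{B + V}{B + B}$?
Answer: $\frac{89472681}{4900} \approx 18260.0$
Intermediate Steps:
$G{\left(B \right)} = \frac{19}{2}$ ($G{\left(B \right)} = 9 + \frac{B + 0}{B + B} = 9 + \frac{B}{2 B} = 9 + B \frac{1}{2 B} = 9 + \frac{1}{2} = \frac{19}{2}$)
$\left(\frac{G{\left(-1 \right)} - 40}{-38 + 3} - 136\right)^{2} = \left(\frac{\frac{19}{2} - 40}{-38 + 3} - 136\right)^{2} = \left(- \frac{61}{2 \left(-35\right)} - 136\right)^{2} = \left(\left(- \frac{61}{2}\right) \left(- \frac{1}{35}\right) - 136\right)^{2} = \left(\frac{61}{70} - 136\right)^{2} = \left(- \frac{9459}{70}\right)^{2} = \frac{89472681}{4900}$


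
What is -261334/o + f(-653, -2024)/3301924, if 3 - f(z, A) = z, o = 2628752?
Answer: -107647568163/1084992414856 ≈ -0.099215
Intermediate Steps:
f(z, A) = 3 - z
-261334/o + f(-653, -2024)/3301924 = -261334/2628752 + (3 - 1*(-653))/3301924 = -261334*1/2628752 + (3 + 653)*(1/3301924) = -130667/1314376 + 656*(1/3301924) = -130667/1314376 + 164/825481 = -107647568163/1084992414856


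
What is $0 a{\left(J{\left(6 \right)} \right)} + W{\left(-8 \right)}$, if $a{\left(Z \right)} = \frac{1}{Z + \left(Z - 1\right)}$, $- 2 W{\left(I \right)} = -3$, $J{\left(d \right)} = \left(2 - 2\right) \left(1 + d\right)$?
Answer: $\frac{3}{2} \approx 1.5$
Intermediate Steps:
$J{\left(d \right)} = 0$ ($J{\left(d \right)} = 0 \left(1 + d\right) = 0$)
$W{\left(I \right)} = \frac{3}{2}$ ($W{\left(I \right)} = \left(- \frac{1}{2}\right) \left(-3\right) = \frac{3}{2}$)
$a{\left(Z \right)} = \frac{1}{-1 + 2 Z}$ ($a{\left(Z \right)} = \frac{1}{Z + \left(-1 + Z\right)} = \frac{1}{-1 + 2 Z}$)
$0 a{\left(J{\left(6 \right)} \right)} + W{\left(-8 \right)} = \frac{0}{-1 + 2 \cdot 0} + \frac{3}{2} = \frac{0}{-1 + 0} + \frac{3}{2} = \frac{0}{-1} + \frac{3}{2} = 0 \left(-1\right) + \frac{3}{2} = 0 + \frac{3}{2} = \frac{3}{2}$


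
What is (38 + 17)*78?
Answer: 4290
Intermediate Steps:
(38 + 17)*78 = 55*78 = 4290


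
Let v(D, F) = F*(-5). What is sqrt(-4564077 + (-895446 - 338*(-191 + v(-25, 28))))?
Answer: I*sqrt(5347645) ≈ 2312.5*I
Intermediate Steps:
v(D, F) = -5*F
sqrt(-4564077 + (-895446 - 338*(-191 + v(-25, 28)))) = sqrt(-4564077 + (-895446 - 338*(-191 - 5*28))) = sqrt(-4564077 + (-895446 - 338*(-191 - 140))) = sqrt(-4564077 + (-895446 - 338*(-331))) = sqrt(-4564077 + (-895446 - 1*(-111878))) = sqrt(-4564077 + (-895446 + 111878)) = sqrt(-4564077 - 783568) = sqrt(-5347645) = I*sqrt(5347645)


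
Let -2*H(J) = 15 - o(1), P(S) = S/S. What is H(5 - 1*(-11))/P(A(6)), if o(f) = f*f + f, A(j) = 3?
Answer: -13/2 ≈ -6.5000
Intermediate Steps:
o(f) = f + f² (o(f) = f² + f = f + f²)
P(S) = 1
H(J) = -13/2 (H(J) = -(15 - (1 + 1))/2 = -(15 - 2)/2 = -½*13 = -13/2)
H(5 - 1*(-11))/P(A(6)) = -13/2/1 = -13/2*1 = -13/2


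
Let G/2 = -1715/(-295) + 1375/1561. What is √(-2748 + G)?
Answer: 6*I*√644321933129/92099 ≈ 52.294*I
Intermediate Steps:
G = 1233096/92099 (G = 2*(-1715/(-295) + 1375/1561) = 2*(-1715*(-1/295) + 1375*(1/1561)) = 2*(343/59 + 1375/1561) = 2*(616548/92099) = 1233096/92099 ≈ 13.389)
√(-2748 + G) = √(-2748 + 1233096/92099) = √(-251854956/92099) = 6*I*√644321933129/92099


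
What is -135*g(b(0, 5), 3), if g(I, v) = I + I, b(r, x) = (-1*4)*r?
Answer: 0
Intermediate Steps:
b(r, x) = -4*r
g(I, v) = 2*I
-135*g(b(0, 5), 3) = -270*(-4*0) = -270*0 = -135*0 = 0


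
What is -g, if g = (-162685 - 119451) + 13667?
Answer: 268469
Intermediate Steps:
g = -268469 (g = -282136 + 13667 = -268469)
-g = -1*(-268469) = 268469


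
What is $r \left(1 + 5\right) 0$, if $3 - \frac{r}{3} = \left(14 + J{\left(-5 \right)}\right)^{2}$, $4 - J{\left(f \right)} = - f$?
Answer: $0$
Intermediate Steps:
$J{\left(f \right)} = 4 + f$ ($J{\left(f \right)} = 4 - - f = 4 + f$)
$r = -498$ ($r = 9 - 3 \left(14 + \left(4 - 5\right)\right)^{2} = 9 - 3 \left(14 - 1\right)^{2} = 9 - 3 \cdot 13^{2} = 9 - 507 = -498$)
$r \left(1 + 5\right) 0 = - 498 \left(1 + 5\right) 0 = - 498 \cdot 6 \cdot 0 = \left(-498\right) 0 = 0$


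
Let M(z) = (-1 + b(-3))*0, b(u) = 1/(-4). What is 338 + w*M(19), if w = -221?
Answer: 338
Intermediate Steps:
b(u) = -1/4
M(z) = 0 (M(z) = (-1 - 1/4)*0 = -5/4*0 = 0)
338 + w*M(19) = 338 - 221*0 = 338 + 0 = 338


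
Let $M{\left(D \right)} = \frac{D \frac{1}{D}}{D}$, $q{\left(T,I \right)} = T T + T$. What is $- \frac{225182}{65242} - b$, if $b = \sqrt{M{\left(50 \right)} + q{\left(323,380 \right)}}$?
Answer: $- \frac{112591}{32621} - \frac{\sqrt{10465202}}{10} \approx -326.95$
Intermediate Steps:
$q{\left(T,I \right)} = T + T^{2}$ ($q{\left(T,I \right)} = T^{2} + T = T + T^{2}$)
$M{\left(D \right)} = \frac{1}{D}$ ($M{\left(D \right)} = 1 \frac{1}{D} = \frac{1}{D}$)
$b = \frac{\sqrt{10465202}}{10}$ ($b = \sqrt{\frac{1}{50} + 323 \left(1 + 323\right)} = \sqrt{\frac{1}{50} + 323 \cdot 324} = \sqrt{\frac{1}{50} + 104652} = \sqrt{\frac{5232601}{50}} = \frac{\sqrt{10465202}}{10} \approx 323.5$)
$- \frac{225182}{65242} - b = - \frac{225182}{65242} - \frac{\sqrt{10465202}}{10} = \left(-225182\right) \frac{1}{65242} - \frac{\sqrt{10465202}}{10} = - \frac{112591}{32621} - \frac{\sqrt{10465202}}{10}$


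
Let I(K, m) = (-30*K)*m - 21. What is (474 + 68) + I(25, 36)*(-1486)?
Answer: 40153748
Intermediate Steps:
I(K, m) = -21 - 30*K*m (I(K, m) = -30*K*m - 21 = -21 - 30*K*m)
(474 + 68) + I(25, 36)*(-1486) = (474 + 68) + (-21 - 30*25*36)*(-1486) = 542 + (-21 - 27000)*(-1486) = 542 - 27021*(-1486) = 542 + 40153206 = 40153748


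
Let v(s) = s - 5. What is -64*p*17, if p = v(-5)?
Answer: 10880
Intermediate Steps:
v(s) = -5 + s
p = -10 (p = -5 - 5 = -10)
-64*p*17 = -(-640)*17 = -64*(-170) = 10880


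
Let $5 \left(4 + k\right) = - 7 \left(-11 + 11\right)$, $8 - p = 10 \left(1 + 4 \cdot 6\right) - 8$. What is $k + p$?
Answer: $-238$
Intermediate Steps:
$p = -234$ ($p = 8 - \left(10 \left(1 + 4 \cdot 6\right) - 8\right) = 8 - \left(10 \left(1 + 24\right) - 8\right) = 8 - \left(10 \cdot 25 - 8\right) = 8 - \left(250 - 8\right) = 8 - 242 = -234$)
$k = -4$ ($k = -4 + \frac{\left(-7\right) \left(-11 + 11\right)}{5} = -4 + \frac{\left(-7\right) 0}{5} = -4 + \frac{1}{5} \cdot 0 = -4 + 0 = -4$)
$k + p = -4 - 234 = -238$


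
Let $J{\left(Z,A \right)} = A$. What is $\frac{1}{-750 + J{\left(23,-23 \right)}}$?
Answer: $- \frac{1}{773} \approx -0.0012937$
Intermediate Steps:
$\frac{1}{-750 + J{\left(23,-23 \right)}} = \frac{1}{-750 - 23} = \frac{1}{-773} = - \frac{1}{773}$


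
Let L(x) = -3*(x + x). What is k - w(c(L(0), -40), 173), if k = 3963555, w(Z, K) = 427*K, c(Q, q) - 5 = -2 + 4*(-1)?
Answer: 3889684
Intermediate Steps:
L(x) = -6*x
c(Q, q) = -1 (c(Q, q) = 5 + (-2 + 4*(-1)) = 5 + (-2 - 4) = 5 - 6 = -1)
k - w(c(L(0), -40), 173) = 3963555 - 427*173 = 3963555 - 1*73871 = 3963555 - 73871 = 3889684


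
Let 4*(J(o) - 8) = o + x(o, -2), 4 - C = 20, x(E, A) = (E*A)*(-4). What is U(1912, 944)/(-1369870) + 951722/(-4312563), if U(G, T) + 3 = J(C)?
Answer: -1303601726687/5907650676810 ≈ -0.22066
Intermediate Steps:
x(E, A) = -4*A*E (x(E, A) = (A*E)*(-4) = -4*A*E)
C = -16 (C = 4 - 1*20 = 4 - 20 = -16)
J(o) = 8 + 9*o/4 (J(o) = 8 + (o - 4*(-2)*o)/4 = 8 + (o + 8*o)/4 = 8 + (9*o)/4 = 8 + 9*o/4)
U(G, T) = -31 (U(G, T) = -3 + (8 + (9/4)*(-16)) = -3 + (8 - 36) = -3 - 28 = -31)
U(1912, 944)/(-1369870) + 951722/(-4312563) = -31/(-1369870) + 951722/(-4312563) = -31*(-1/1369870) + 951722*(-1/4312563) = 31/1369870 - 951722/4312563 = -1303601726687/5907650676810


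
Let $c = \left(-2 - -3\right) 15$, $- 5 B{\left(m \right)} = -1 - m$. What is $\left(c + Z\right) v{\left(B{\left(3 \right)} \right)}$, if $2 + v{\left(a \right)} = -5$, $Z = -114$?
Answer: $693$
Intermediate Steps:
$B{\left(m \right)} = \frac{1}{5} + \frac{m}{5}$ ($B{\left(m \right)} = - \frac{-1 - m}{5} = \frac{1}{5} + \frac{m}{5}$)
$v{\left(a \right)} = -7$ ($v{\left(a \right)} = -2 - 5 = -7$)
$c = 15$ ($c = \left(-2 + 3\right) 15 = 1 \cdot 15 = 15$)
$\left(c + Z\right) v{\left(B{\left(3 \right)} \right)} = \left(15 - 114\right) \left(-7\right) = \left(-99\right) \left(-7\right) = 693$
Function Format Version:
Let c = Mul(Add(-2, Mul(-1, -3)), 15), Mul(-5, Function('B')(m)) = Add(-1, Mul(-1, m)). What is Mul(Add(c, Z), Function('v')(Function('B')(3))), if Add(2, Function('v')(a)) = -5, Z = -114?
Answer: 693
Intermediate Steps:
Function('B')(m) = Add(Rational(1, 5), Mul(Rational(1, 5), m)) (Function('B')(m) = Mul(Rational(-1, 5), Add(-1, Mul(-1, m))) = Add(Rational(1, 5), Mul(Rational(1, 5), m)))
Function('v')(a) = -7 (Function('v')(a) = Add(-2, -5) = -7)
c = 15 (c = Mul(Add(-2, 3), 15) = Mul(1, 15) = 15)
Mul(Add(c, Z), Function('v')(Function('B')(3))) = Mul(Add(15, -114), -7) = Mul(-99, -7) = 693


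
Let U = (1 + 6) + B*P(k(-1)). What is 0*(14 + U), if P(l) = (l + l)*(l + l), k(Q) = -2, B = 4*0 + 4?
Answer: 0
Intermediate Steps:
B = 4 (B = 0 + 4 = 4)
P(l) = 4*l² (P(l) = (2*l)*(2*l) = 4*l²)
U = 71 (U = (1 + 6) + 4*(4*(-2)²) = 7 + 4*(4*4) = 7 + 4*16 = 7 + 64 = 71)
0*(14 + U) = 0*(14 + 71) = 0*85 = 0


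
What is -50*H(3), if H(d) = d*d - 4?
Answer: -250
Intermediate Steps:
H(d) = -4 + d**2 (H(d) = d**2 - 4 = -4 + d**2)
-50*H(3) = -50*(-4 + 3**2) = -50*(-4 + 9) = -50*5 = -250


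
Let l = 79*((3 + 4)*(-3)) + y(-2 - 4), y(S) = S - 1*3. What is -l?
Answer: 1668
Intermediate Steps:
y(S) = -3 + S (y(S) = S - 3 = -3 + S)
l = -1668 (l = 79*((3 + 4)*(-3)) + (-3 + (-2 - 4)) = 79*(7*(-3)) + (-3 - 6) = 79*(-21) - 9 = -1659 - 9 = -1668)
-l = -1*(-1668) = 1668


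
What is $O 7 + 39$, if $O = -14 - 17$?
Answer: $-178$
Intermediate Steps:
$O = -31$ ($O = -14 - 17 = -31$)
$O 7 + 39 = \left(-31\right) 7 + 39 = -217 + 39 = -178$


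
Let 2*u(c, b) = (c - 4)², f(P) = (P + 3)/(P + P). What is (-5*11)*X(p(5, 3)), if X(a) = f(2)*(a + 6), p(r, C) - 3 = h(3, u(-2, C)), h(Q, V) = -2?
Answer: -1925/4 ≈ -481.25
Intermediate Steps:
f(P) = (3 + P)/(2*P) (f(P) = (3 + P)/((2*P)) = (3 + P)*(1/(2*P)) = (3 + P)/(2*P))
u(c, b) = (-4 + c)²/2 (u(c, b) = (c - 4)²/2 = (-4 + c)²/2)
p(r, C) = 1 (p(r, C) = 3 - 2 = 1)
X(a) = 15/2 + 5*a/4 (X(a) = ((½)*(3 + 2)/2)*(a + 6) = ((½)*(½)*5)*(6 + a) = 5*(6 + a)/4 = 15/2 + 5*a/4)
(-5*11)*X(p(5, 3)) = (-5*11)*(15/2 + (5/4)*1) = -55*(15/2 + 5/4) = -55*35/4 = -1925/4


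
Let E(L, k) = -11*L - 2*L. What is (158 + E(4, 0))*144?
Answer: 15264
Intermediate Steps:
E(L, k) = -13*L
(158 + E(4, 0))*144 = (158 - 13*4)*144 = (158 - 52)*144 = 106*144 = 15264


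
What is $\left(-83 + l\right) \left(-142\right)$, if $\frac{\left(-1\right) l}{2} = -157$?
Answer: $-32802$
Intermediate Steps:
$l = 314$ ($l = \left(-2\right) \left(-157\right) = 314$)
$\left(-83 + l\right) \left(-142\right) = \left(-83 + 314\right) \left(-142\right) = 231 \left(-142\right) = -32802$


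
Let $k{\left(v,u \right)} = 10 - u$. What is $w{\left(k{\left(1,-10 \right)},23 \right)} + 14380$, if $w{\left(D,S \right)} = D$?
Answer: $14400$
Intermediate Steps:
$w{\left(k{\left(1,-10 \right)},23 \right)} + 14380 = \left(10 - -10\right) + 14380 = \left(10 + 10\right) + 14380 = 20 + 14380 = 14400$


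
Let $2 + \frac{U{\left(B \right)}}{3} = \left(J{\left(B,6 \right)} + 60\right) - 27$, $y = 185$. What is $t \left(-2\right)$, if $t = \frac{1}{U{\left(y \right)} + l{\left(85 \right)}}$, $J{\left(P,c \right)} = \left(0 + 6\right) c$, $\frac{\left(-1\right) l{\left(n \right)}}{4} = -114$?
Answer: $- \frac{2}{657} \approx -0.0030441$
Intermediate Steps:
$l{\left(n \right)} = 456$ ($l{\left(n \right)} = \left(-4\right) \left(-114\right) = 456$)
$J{\left(P,c \right)} = 6 c$
$U{\left(B \right)} = 201$ ($U{\left(B \right)} = -6 + 3 \left(\left(6 \cdot 6 + 60\right) - 27\right) = -6 + 3 \left(\left(36 + 60\right) - 27\right) = -6 + 3 \left(96 - 27\right) = -6 + 3 \cdot 69 = -6 + 207 = 201$)
$t = \frac{1}{657}$ ($t = \frac{1}{201 + 456} = \frac{1}{657} \approx 0.0015221$)
$t \left(-2\right) = \frac{1}{657} \left(-2\right) = - \frac{2}{657}$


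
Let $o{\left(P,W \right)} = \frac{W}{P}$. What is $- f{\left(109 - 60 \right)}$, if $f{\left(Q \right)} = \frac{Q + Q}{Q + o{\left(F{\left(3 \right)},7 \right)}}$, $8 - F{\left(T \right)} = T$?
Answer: $- \frac{35}{18} \approx -1.9444$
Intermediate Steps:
$F{\left(T \right)} = 8 - T$
$f{\left(Q \right)} = \frac{2 Q}{\frac{7}{5} + Q}$ ($f{\left(Q \right)} = \frac{Q + Q}{Q + \frac{7}{8 - 3}} = \frac{2 Q}{Q + \frac{7}{8 - 3}} = \frac{2 Q}{Q + \frac{7}{5}} = \frac{2 Q}{\frac{7}{5} + Q}$)
$- f{\left(109 - 60 \right)} = - \frac{10 \left(109 - 60\right)}{7 + 5 \left(109 - 60\right)} = - \frac{10 \cdot 49}{7 + 5 \cdot 49} = - \frac{10 \cdot 49}{7 + 245} = - \frac{10 \cdot 49}{252} = \left(-1\right) \frac{35}{18} = - \frac{35}{18}$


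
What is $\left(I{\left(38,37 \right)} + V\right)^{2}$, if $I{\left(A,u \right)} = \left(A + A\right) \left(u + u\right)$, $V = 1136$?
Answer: $45697600$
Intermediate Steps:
$I{\left(A,u \right)} = 4 A u$ ($I{\left(A,u \right)} = 2 A 2 u = 4 A u$)
$\left(I{\left(38,37 \right)} + V\right)^{2} = \left(4 \cdot 38 \cdot 37 + 1136\right)^{2} = \left(5624 + 1136\right)^{2} = 6760^{2} = 45697600$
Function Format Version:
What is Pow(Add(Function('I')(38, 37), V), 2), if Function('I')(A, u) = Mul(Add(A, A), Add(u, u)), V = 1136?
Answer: 45697600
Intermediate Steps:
Function('I')(A, u) = Mul(4, A, u) (Function('I')(A, u) = Mul(Mul(2, A), Mul(2, u)) = Mul(4, A, u))
Pow(Add(Function('I')(38, 37), V), 2) = Pow(Add(Mul(4, 38, 37), 1136), 2) = Pow(Add(5624, 1136), 2) = Pow(6760, 2) = 45697600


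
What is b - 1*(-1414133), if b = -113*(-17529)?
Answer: 3394910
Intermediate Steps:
b = 1980777
b - 1*(-1414133) = 1980777 - 1*(-1414133) = 1980777 + 1414133 = 3394910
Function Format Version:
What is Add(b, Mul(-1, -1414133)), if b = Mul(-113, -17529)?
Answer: 3394910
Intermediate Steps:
b = 1980777
Add(b, Mul(-1, -1414133)) = Add(1980777, Mul(-1, -1414133)) = Add(1980777, 1414133) = 3394910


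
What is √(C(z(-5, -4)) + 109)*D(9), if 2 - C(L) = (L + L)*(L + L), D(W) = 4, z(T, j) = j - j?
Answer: 4*√111 ≈ 42.143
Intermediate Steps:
z(T, j) = 0
C(L) = 2 - 4*L² (C(L) = 2 - (L + L)*(L + L) = 2 - 2*L*2*L = 2 - 4*L²)
√(C(z(-5, -4)) + 109)*D(9) = √((2 - 4*0²) + 109)*4 = √((2 - 4*0) + 109)*4 = √((2 + 0) + 109)*4 = √(2 + 109)*4 = √111*4 = 4*√111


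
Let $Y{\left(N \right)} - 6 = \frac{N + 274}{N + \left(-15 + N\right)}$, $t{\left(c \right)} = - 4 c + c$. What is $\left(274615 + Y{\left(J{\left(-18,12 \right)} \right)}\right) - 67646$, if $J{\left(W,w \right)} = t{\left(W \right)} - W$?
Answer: $\frac{26700121}{129} \approx 2.0698 \cdot 10^{5}$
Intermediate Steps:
$t{\left(c \right)} = - 3 c$
$J{\left(W,w \right)} = - 4 W$ ($J{\left(W,w \right)} = - 3 W - W = - 4 W$)
$Y{\left(N \right)} = 6 + \frac{274 + N}{-15 + 2 N}$ ($Y{\left(N \right)} = 6 + \frac{N + 274}{N + \left(-15 + N\right)} = 6 + \frac{274 + N}{-15 + 2 N}$)
$\left(274615 + Y{\left(J{\left(-18,12 \right)} \right)}\right) - 67646 = \left(274615 + \frac{184 + 13 \left(\left(-4\right) \left(-18\right)\right)}{-15 + 2 \left(\left(-4\right) \left(-18\right)\right)}\right) - 67646 = \left(274615 + \frac{184 + 13 \cdot 72}{-15 + 2 \cdot 72}\right) - 67646 = \left(274615 + \frac{184 + 936}{-15 + 144}\right) - 67646 = \left(274615 + \frac{1}{129} \cdot 1120\right) - 67646 = \left(274615 + \frac{1120}{129}\right) - 67646 = \frac{35426455}{129} - 67646 = \frac{26700121}{129}$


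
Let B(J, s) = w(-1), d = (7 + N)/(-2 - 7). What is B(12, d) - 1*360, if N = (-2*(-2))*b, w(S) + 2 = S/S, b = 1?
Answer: -361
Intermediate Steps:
w(S) = -1 (w(S) = -2 + S/S = -2 + 1 = -1)
N = 4 (N = -2*(-2)*1 = 4*1 = 4)
d = -11/9 (d = (7 + 4)/(-2 - 7) = 11/(-9) = 11*(-1/9) = -11/9 ≈ -1.2222)
B(J, s) = -1
B(12, d) - 1*360 = -1 - 1*360 = -1 - 360 = -361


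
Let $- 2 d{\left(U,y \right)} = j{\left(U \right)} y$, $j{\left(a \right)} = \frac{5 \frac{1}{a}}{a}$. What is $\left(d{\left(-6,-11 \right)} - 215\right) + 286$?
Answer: $\frac{5167}{72} \approx 71.764$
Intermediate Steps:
$j{\left(a \right)} = \frac{5}{a^{2}}$
$d{\left(U,y \right)} = - \frac{5 y}{2 U^{2}}$ ($d{\left(U,y \right)} = - \frac{\frac{5}{U^{2}} y}{2} = - \frac{5 y \frac{1}{U^{2}}}{2} = - \frac{5 y}{2 U^{2}}$)
$\left(d{\left(-6,-11 \right)} - 215\right) + 286 = \left(\left(- \frac{5}{2}\right) \left(-11\right) \frac{1}{36} - 215\right) + 286 = \left(\frac{55}{72} - 215\right) + 286 = - \frac{15425}{72} + 286 = \frac{5167}{72}$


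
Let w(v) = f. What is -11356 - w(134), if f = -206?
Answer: -11150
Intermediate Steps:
w(v) = -206
-11356 - w(134) = -11356 - 1*(-206) = -11356 + 206 = -11150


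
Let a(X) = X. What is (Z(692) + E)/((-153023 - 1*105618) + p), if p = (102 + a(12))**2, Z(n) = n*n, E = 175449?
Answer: -654313/245645 ≈ -2.6637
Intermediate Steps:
Z(n) = n**2
p = 12996 (p = (102 + 12)**2 = 114**2 = 12996)
(Z(692) + E)/((-153023 - 1*105618) + p) = (692**2 + 175449)/((-153023 - 1*105618) + 12996) = (478864 + 175449)/((-153023 - 105618) + 12996) = 654313/(-258641 + 12996) = 654313/(-245645) = 654313*(-1/245645) = -654313/245645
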